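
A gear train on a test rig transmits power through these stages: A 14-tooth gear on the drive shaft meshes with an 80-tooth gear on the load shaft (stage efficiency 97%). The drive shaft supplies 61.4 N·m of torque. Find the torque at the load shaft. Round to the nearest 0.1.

340.3 N·m

Gear mesh: ratio = 80/14 = 5.7143; torque at the load shaft = 61.4 × 5.7143 × 0.97 = 340.33 N·m.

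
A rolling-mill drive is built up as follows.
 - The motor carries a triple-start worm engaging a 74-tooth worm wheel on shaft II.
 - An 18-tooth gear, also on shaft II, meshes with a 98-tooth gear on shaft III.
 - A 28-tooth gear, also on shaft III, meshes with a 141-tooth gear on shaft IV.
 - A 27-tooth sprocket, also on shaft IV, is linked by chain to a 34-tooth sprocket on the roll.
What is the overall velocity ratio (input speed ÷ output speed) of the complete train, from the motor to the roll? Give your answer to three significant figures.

Each stage contributes driven/driver: worm 74/3 = 24.667, gear mesh 98/18 = 5.4444, gear mesh 141/28 = 5.0357, chain 34/27 = 1.2593.
Overall: 24.667 × 5.4444 × 5.0357 × 1.2593 = 851.61.

852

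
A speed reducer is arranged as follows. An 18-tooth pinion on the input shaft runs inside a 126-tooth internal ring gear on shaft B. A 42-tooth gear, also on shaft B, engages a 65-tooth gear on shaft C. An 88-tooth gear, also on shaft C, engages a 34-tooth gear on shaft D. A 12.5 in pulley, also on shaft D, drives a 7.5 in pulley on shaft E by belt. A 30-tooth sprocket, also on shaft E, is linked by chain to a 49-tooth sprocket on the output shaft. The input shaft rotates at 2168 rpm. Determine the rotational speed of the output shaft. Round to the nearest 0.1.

528.5 rpm

Internal gear: ratio = 126/18 = 7, so shaft B turns at 2168 / 7 = 309.71 rpm.
Gear mesh: ratio = 65/42 = 1.5476, so shaft C turns at 309.71 / 1.5476 = 200.12 rpm.
Gear mesh: ratio = 34/88 = 0.38636, so shaft D turns at 200.12 / 0.38636 = 517.97 rpm.
Belt: ratio = 7.5/12.5 = 0.6, so shaft E turns at 517.97 / 0.6 = 863.28 rpm.
Chain: ratio = 49/30 = 1.6333, so the output shaft turns at 863.28 / 1.6333 = 528.54 rpm.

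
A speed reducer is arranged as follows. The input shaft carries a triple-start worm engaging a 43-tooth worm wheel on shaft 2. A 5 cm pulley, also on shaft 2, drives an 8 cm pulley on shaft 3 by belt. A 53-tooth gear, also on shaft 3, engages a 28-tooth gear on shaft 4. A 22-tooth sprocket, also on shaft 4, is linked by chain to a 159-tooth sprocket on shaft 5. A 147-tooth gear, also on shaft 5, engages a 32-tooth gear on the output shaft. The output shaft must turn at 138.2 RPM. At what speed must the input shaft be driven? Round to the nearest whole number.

2634 RPM

Overall ratio R = 14.333 × 1.6 × 0.5283 × 7.2273 × 0.21769 = 19.061.
Required input speed = output speed × R = 138.2 × 19.061 = 2634.3 RPM.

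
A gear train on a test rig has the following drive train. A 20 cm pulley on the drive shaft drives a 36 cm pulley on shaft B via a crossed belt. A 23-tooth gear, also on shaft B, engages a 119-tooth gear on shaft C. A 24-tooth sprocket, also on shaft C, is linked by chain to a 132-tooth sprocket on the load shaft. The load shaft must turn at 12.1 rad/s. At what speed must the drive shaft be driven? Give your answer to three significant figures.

620 rad/s

Overall ratio R = 1.8 × 5.1739 × 5.5 = 51.222.
Required input speed = output speed × R = 12.1 × 51.222 = 619.78 rad/s.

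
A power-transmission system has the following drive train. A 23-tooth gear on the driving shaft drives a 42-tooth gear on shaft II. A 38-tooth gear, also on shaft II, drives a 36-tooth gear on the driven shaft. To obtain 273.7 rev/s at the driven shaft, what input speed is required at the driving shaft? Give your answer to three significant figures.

Overall ratio R = 1.8261 × 0.94737 = 1.73.
Required input speed = output speed × R = 273.7 × 1.73 = 473.49 rev/s.

473 rev/s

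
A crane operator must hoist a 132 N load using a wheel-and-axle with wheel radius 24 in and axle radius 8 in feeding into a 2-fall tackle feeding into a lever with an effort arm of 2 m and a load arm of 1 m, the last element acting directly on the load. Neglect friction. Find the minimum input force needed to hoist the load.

Wheel-and-axle MA = R/r = 24/8 = 3.
Block-and-tackle MA = number of supporting rope parts = 2.
Lever MA = effort arm / load arm = 2/1 = 2.
Combined ideal MA = 3 × 2 × 2 = 12.
Effort = load / MA = 132 / 12 = 11 N.

11 N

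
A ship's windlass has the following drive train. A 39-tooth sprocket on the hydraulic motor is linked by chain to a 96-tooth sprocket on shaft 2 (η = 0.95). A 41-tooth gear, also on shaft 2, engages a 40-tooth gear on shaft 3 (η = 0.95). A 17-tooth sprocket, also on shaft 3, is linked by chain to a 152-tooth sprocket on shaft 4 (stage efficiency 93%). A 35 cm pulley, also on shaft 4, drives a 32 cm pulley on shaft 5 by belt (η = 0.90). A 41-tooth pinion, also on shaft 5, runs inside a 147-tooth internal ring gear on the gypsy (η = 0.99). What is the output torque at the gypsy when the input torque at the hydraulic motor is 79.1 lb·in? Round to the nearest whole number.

chain 96/39 = 2.4615 → τ = 79.1·2.4615·0.95 = 184.97 lb·in
gear mesh 40/41 = 0.97561 → τ = 184.97·0.97561·0.95 = 171.44 lb·in
chain 152/17 = 8.9412 → τ = 171.44·8.9412·0.93 = 1425.6 lb·in
belt 32/35 = 0.91429 → τ = 1425.6·0.91429·0.90 = 1173 lb·in
internal gear 147/41 = 3.5854 → τ = 1173·3.5854·0.99 = 4163.7 lb·in

4164 lb·in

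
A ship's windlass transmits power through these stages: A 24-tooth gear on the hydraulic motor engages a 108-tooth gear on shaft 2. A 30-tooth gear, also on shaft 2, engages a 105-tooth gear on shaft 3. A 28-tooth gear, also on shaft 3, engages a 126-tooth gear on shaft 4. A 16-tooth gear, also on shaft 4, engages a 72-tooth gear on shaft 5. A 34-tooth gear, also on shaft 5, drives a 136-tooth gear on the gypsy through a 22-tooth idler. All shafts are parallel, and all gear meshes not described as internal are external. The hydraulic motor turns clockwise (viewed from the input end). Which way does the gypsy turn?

clockwise

the hydraulic motor → shaft 2: external mesh, 1 reversal → CCW.
shaft 2 → shaft 3: external mesh, 1 reversal → CW.
shaft 3 → shaft 4: external mesh, 1 reversal → CCW.
shaft 4 → shaft 5: external mesh, 1 reversal → CW.
shaft 5 → the gypsy: driver → idler → driven is 2 external meshes, 2 reversals → CW.
6 reversals in total — an even number — so the gypsy turns the same way as the hydraulic motor.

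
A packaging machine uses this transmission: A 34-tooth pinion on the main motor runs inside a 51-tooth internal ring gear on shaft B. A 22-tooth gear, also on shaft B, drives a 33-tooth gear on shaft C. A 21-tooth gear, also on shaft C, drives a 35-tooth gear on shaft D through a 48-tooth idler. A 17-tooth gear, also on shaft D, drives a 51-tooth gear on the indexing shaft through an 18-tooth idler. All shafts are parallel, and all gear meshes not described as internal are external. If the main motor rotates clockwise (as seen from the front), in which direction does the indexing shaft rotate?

the main motor → shaft B: internal mesh, same direction → CW.
shaft B → shaft C: external mesh, 1 reversal → CCW.
shaft C → shaft D: driver → idler → driven is 2 external meshes, 2 reversals → CCW.
shaft D → the indexing shaft: driver → idler → driven is 2 external meshes, 2 reversals → CCW.
5 reversals in total — an odd number — so the indexing shaft turns opposite to the main motor.

anticlockwise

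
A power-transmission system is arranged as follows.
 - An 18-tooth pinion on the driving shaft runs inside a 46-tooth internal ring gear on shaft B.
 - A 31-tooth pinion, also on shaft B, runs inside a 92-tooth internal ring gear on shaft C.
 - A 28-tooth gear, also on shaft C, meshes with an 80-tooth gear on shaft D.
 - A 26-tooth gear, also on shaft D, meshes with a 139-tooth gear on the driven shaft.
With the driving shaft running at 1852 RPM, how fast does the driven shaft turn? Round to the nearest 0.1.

16.0 RPM

Internal gear: ratio = 46/18 = 2.5556, so shaft B turns at 1852 / 2.5556 = 724.7 RPM.
Internal gear: ratio = 92/31 = 2.9677, so shaft C turns at 724.7 / 2.9677 = 244.19 RPM.
Gear mesh: ratio = 80/28 = 2.8571, so shaft D turns at 244.19 / 2.8571 = 85.467 RPM.
Gear mesh: ratio = 139/26 = 5.3462, so the driven shaft turns at 85.467 / 5.3462 = 15.987 RPM.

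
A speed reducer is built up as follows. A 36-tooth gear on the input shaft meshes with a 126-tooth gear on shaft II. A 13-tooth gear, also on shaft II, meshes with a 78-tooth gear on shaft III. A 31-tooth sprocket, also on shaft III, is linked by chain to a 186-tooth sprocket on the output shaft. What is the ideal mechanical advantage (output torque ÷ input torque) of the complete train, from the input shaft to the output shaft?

Each stage contributes driven/driver: gear mesh 126/36 = 3.5, gear mesh 78/13 = 6, chain 186/31 = 6.
Overall: 3.5 × 6 × 6 = 126.

126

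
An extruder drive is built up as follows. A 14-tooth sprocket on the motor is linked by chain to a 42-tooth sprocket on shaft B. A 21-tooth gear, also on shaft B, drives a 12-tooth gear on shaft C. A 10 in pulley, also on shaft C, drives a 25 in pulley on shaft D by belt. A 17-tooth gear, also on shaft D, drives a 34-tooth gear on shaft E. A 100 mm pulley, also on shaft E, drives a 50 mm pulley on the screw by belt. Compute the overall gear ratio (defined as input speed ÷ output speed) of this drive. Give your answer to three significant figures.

4.29

Each stage contributes driven/driver: chain 42/14 = 3, gear mesh 12/21 = 0.57143, belt 25/10 = 2.5, gear mesh 34/17 = 2, belt 50/100 = 0.5.
Overall: 3 × 0.57143 × 2.5 × 2 × 0.5 = 4.2857.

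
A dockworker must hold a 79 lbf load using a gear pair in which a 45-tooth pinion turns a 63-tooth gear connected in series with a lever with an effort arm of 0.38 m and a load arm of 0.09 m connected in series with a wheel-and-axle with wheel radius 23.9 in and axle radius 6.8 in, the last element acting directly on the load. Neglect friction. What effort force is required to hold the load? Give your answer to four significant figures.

Gear pair MA = 63/45 = 1.4.
Lever MA = effort arm / load arm = 0.38/0.09 = 4.2222.
Wheel-and-axle MA = R/r = 23.9/6.8 = 3.5147.
Combined ideal MA = 1.4 × 4.2222 × 3.5147 = 20.776.
Effort = load / MA = 79 / 20.776 = 3.8025 lbf.

3.802 lbf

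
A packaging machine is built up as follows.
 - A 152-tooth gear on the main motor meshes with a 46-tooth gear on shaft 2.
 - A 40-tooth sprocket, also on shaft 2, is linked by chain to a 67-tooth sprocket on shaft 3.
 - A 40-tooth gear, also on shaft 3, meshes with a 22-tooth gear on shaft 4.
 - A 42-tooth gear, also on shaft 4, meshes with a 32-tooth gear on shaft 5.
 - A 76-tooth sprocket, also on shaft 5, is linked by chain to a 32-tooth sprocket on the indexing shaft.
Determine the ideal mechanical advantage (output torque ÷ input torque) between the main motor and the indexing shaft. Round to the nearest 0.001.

Each stage contributes driven/driver: gear mesh 46/152 = 0.30263, chain 67/40 = 1.675, gear mesh 22/40 = 0.55, gear mesh 32/42 = 0.7619, chain 32/76 = 0.42105.
Overall: 0.30263 × 1.675 × 0.55 × 0.7619 × 0.42105 = 0.089439.

0.089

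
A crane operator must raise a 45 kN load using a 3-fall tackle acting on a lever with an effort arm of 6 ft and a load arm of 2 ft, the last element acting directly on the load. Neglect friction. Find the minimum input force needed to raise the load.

5 kN

Block-and-tackle MA = number of supporting rope parts = 3.
Lever MA = effort arm / load arm = 6/2 = 3.
Combined ideal MA = 3 × 3 = 9.
Effort = load / MA = 45 / 9 = 5 kN.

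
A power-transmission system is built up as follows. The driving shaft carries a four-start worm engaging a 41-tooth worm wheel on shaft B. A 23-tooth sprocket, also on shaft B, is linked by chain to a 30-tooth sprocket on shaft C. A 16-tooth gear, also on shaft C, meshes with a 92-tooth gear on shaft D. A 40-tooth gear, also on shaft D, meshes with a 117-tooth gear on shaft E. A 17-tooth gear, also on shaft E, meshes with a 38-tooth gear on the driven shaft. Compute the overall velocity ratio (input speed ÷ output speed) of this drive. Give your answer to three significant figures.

503

Each stage contributes driven/driver: worm 41/4 = 10.25, chain 30/23 = 1.3043, gear mesh 92/16 = 5.75, gear mesh 117/40 = 2.925, gear mesh 38/17 = 2.2353.
Overall: 10.25 × 1.3043 × 5.75 × 2.925 × 2.2353 = 502.63.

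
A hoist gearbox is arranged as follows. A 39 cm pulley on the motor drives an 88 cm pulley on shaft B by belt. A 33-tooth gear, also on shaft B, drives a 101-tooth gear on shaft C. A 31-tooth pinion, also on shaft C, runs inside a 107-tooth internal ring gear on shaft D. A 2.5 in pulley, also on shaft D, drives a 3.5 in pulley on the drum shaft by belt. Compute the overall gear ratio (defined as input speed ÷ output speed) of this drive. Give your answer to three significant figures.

33.4

Each stage contributes driven/driver: belt 88/39 = 2.2564, gear mesh 101/33 = 3.0606, internal gear 107/31 = 3.4516, belt 3.5/2.5 = 1.4.
Overall: 2.2564 × 3.0606 × 3.4516 × 1.4 = 33.371.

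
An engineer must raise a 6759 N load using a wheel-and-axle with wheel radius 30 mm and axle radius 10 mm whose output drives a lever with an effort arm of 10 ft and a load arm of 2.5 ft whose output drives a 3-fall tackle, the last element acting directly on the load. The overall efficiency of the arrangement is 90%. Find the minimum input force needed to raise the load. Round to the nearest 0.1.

208.6 N

Wheel-and-axle MA = R/r = 30/10 = 3.
Lever MA = effort arm / load arm = 10/2.5 = 4.
Block-and-tackle MA = number of supporting rope parts = 3.
Combined ideal MA = 3 × 4 × 3 = 36.
Actual MA = 36 × 0.90 = 32.4.
Effort = load / actual MA = 6759 / 32.4 = 208.61 N.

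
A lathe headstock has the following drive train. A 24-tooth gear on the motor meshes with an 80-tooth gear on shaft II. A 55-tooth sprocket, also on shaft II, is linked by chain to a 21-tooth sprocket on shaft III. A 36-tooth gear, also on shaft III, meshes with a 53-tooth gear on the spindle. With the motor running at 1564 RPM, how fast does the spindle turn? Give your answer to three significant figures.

gear mesh 80/24 = 3.3333 → 1564/3.3333 = 469.2 RPM
chain 21/55 = 0.38182 → 469.2/0.38182 = 1228.9 RPM
gear mesh 53/36 = 1.4722 → 1228.9/1.4722 = 834.7 RPM

835 RPM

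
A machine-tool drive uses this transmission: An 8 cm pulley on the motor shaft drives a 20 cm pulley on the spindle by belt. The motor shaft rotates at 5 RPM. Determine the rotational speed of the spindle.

the motor shaft → the spindle (belt, 20/8): 5 ÷ 2.5 = 2 RPM

2 RPM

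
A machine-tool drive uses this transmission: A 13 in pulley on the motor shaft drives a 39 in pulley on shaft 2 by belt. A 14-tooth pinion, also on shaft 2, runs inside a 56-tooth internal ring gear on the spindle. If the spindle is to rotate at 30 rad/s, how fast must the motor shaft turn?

Overall ratio R = 3 × 4 = 12.
Required input speed = output speed × R = 30 × 12 = 360 rad/s.

360 rad/s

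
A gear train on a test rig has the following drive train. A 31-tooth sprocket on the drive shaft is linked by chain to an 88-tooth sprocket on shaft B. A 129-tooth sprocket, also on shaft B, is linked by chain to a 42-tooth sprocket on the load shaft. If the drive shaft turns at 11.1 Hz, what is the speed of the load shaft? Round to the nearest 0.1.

12.0 Hz

Chain: ratio = 88/31 = 2.8387, so shaft B turns at 11.1 / 2.8387 = 3.9102 Hz.
Chain: ratio = 42/129 = 0.32558, so the load shaft turns at 3.9102 / 0.32558 = 12.01 Hz.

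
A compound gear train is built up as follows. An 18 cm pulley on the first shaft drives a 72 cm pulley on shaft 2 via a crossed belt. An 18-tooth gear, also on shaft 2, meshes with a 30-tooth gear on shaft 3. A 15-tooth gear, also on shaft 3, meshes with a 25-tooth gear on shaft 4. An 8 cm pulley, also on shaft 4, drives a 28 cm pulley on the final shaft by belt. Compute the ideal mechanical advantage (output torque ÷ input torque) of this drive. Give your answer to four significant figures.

Each stage contributes driven/driver: belt 72/18 = 4, gear mesh 30/18 = 1.6667, gear mesh 25/15 = 1.6667, belt 28/8 = 3.5.
Overall: 4 × 1.6667 × 1.6667 × 3.5 = 38.889.

38.89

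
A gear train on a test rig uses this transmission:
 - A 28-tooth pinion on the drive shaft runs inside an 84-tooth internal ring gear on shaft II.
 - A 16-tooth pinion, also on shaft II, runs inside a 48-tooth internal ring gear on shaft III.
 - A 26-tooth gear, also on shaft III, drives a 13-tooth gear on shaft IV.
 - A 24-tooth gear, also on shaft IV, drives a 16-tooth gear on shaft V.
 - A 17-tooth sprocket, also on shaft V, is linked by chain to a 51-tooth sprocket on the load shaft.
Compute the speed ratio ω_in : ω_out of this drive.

Each stage contributes driven/driver: internal gear 84/28 = 3, internal gear 48/16 = 3, gear mesh 13/26 = 0.5, gear mesh 16/24 = 0.66667, chain 51/17 = 3.
Overall: 3 × 3 × 0.5 × 0.66667 × 3 = 9.

9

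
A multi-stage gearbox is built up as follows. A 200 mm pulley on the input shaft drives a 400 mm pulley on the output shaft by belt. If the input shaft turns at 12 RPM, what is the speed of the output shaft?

belt 400/200 = 2 → 12/2 = 6 RPM

6 RPM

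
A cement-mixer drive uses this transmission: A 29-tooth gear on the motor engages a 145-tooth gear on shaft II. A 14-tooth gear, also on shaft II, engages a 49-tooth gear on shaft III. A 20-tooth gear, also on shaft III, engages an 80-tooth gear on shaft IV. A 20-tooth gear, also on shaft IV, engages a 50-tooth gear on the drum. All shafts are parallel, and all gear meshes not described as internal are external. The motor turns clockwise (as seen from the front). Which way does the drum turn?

the motor → shaft II: external mesh, 1 reversal → CCW.
shaft II → shaft III: external mesh, 1 reversal → CW.
shaft III → shaft IV: external mesh, 1 reversal → CCW.
shaft IV → the drum: external mesh, 1 reversal → CW.
4 reversals in total — an even number — so the drum turns the same way as the motor.

clockwise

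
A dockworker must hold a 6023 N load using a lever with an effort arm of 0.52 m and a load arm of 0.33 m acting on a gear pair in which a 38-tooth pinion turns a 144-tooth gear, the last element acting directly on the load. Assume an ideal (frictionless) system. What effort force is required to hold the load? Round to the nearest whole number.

Lever MA = effort arm / load arm = 0.52/0.33 = 1.5758.
Gear pair MA = 144/38 = 3.7895.
Combined ideal MA = 1.5758 × 3.7895 = 5.9713.
Effort = load / MA = 6023 / 5.9713 = 1008.7 N.

1009 N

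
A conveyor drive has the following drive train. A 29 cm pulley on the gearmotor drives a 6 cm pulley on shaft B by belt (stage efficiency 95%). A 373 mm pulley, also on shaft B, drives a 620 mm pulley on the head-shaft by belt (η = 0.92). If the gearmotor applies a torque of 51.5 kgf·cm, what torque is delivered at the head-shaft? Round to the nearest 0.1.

belt 6/29 = 0.2069 → τ = 51.5·0.2069·0.95 = 10.122 kgf·cm
belt 620/373 = 1.6622 → τ = 10.122·1.6622·0.92 = 15.479 kgf·cm

15.5 kgf·cm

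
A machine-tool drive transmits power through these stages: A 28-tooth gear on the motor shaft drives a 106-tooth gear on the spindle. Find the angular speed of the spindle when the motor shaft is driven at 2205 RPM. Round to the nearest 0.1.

582.5 RPM

Gear mesh: ratio = 106/28 = 3.7857, so the spindle turns at 2205 / 3.7857 = 582.45 RPM.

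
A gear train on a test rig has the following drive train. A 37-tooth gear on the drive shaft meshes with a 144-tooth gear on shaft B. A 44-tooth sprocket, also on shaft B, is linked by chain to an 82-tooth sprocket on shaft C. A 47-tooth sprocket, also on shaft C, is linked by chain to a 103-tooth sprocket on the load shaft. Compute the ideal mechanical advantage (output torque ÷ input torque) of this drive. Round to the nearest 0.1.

Each stage contributes driven/driver: gear mesh 144/37 = 3.8919, chain 82/44 = 1.8636, chain 103/47 = 2.1915.
Overall: 3.8919 × 1.8636 × 2.1915 = 15.895.

15.9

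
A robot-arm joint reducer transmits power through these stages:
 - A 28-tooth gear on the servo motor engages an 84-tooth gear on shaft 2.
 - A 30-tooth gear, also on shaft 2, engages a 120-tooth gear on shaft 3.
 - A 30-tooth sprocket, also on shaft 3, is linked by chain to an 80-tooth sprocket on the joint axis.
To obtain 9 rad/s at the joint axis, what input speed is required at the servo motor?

Overall ratio R = 3 × 4 × 2.6667 = 32.
Required input speed = output speed × R = 9 × 32 = 288 rad/s.

288 rad/s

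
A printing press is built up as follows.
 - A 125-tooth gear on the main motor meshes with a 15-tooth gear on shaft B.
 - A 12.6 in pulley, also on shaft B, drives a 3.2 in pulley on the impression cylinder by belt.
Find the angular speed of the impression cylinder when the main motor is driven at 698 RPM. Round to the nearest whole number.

the main motor → shaft B (gear mesh, 15/125): 698 ÷ 0.12 = 5816.7 RPM
shaft B → the impression cylinder (belt, 3.2/12.6): 5816.7 ÷ 0.25397 = 22903 RPM

22903 RPM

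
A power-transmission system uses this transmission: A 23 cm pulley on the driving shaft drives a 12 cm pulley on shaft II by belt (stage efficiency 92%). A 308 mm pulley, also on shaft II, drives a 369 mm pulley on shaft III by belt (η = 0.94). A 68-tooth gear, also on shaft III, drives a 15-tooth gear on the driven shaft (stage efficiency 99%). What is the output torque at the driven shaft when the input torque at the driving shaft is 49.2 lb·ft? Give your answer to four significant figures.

Belt: ratio = 12/23 = 0.52174; torque at shaft II = 49.2 × 0.52174 × 0.92 = 23.616 lb·ft.
Belt: ratio = 369/308 = 1.1981; torque at shaft III = 23.616 × 1.1981 × 0.94 = 26.596 lb·ft.
Gear mesh: ratio = 15/68 = 0.22059; torque at the driven shaft = 26.596 × 0.22059 × 0.99 = 5.808 lb·ft.

5.808 lb·ft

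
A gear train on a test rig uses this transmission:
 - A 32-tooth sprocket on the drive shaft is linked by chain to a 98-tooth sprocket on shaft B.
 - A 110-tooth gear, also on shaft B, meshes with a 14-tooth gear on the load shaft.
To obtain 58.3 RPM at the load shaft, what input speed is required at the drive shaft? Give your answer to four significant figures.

Overall ratio R = 3.0625 × 0.12727 = 0.38977.
Required input speed = output speed × R = 58.3 × 0.38977 = 22.724 RPM.

22.72 RPM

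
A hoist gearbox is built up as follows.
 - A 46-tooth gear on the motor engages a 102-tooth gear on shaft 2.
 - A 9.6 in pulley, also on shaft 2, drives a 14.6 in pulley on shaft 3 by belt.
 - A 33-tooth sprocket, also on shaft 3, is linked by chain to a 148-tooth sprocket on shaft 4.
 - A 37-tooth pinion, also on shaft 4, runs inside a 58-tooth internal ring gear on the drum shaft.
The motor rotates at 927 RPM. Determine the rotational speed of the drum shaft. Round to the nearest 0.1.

39.1 RPM

gear mesh 102/46 = 2.2174 → 927/2.2174 = 418.06 RPM
belt 14.6/9.6 = 1.5208 → 418.06/1.5208 = 274.89 RPM
chain 148/33 = 4.4848 → 274.89/4.4848 = 61.293 RPM
internal gear 58/37 = 1.5676 → 61.293/1.5676 = 39.1 RPM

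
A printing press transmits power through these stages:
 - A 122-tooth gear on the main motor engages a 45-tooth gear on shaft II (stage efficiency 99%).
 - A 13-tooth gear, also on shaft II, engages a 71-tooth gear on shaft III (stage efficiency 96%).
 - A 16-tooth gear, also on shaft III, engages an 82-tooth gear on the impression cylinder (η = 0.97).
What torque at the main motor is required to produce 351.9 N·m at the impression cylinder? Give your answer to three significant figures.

37.0 N·m

Overall ratio R = 0.36885 × 5.4615 × 5.125 = 10.324; overall efficiency η = 0.99 × 0.96 × 0.97 = 0.9219.
Input torque = output torque / (R × η) = 351.9 / (10.324 × 0.9219) = 36.973 N·m.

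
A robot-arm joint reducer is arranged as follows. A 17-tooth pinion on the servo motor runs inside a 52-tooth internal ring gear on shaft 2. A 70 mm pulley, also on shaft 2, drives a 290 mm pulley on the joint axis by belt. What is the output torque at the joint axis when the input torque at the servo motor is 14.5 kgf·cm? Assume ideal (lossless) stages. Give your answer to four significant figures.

After the internal gear (52/17): 14.5 × 3.0588 = 44.353 kgf·cm
After the belt (290/70): 44.353 × 4.1429 = 183.75 kgf·cm

183.7 kgf·cm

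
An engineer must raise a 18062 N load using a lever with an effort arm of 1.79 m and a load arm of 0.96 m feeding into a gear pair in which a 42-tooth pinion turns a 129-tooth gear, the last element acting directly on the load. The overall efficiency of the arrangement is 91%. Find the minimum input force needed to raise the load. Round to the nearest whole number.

Lever MA = effort arm / load arm = 1.79/0.96 = 1.8646.
Gear pair MA = 129/42 = 3.0714.
Combined ideal MA = 1.8646 × 3.0714 = 5.7269.
Actual MA = 5.7269 × 0.91 = 5.2115.
Effort = load / actual MA = 18062 / 5.2115 = 3465.8 N.

3466 N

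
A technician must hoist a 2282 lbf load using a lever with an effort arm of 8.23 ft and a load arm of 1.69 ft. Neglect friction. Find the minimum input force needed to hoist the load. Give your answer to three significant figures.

Lever MA = effort arm / load arm = 8.23/1.69 = 4.8698.
Effort = load / MA = 2282 / 4.8698 = 468.6 lbf.

469 lbf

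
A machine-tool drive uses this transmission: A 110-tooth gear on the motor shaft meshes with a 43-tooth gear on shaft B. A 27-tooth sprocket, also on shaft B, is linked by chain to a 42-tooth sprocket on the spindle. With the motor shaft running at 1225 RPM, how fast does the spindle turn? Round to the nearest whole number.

gear mesh 43/110 = 0.39091 → 1225/0.39091 = 3133.7 RPM
chain 42/27 = 1.5556 → 3133.7/1.5556 = 2014.5 RPM

2015 RPM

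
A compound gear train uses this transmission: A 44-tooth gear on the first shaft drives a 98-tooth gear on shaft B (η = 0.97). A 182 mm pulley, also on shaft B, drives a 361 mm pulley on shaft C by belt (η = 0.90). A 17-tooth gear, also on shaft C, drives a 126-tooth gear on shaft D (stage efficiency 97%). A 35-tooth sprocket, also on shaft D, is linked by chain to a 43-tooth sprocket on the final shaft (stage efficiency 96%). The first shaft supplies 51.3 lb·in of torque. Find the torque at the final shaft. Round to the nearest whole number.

1678 lb·in

gear mesh 98/44 = 2.2273 → τ = 51.3·2.2273·0.97 = 110.83 lb·in
belt 361/182 = 1.9835 → τ = 110.83·1.9835·0.90 = 197.85 lb·in
gear mesh 126/17 = 7.4118 → τ = 197.85·7.4118·0.97 = 1422.4 lb·in
chain 43/35 = 1.2286 → τ = 1422.4·1.2286·0.96 = 1677.7 lb·in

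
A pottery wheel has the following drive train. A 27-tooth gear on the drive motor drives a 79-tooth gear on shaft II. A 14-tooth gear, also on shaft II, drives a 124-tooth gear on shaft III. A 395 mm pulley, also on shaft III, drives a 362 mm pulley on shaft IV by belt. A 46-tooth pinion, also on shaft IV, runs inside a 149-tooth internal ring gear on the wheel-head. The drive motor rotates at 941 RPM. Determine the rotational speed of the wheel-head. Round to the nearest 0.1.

12.2 RPM

the drive motor → shaft II (gear mesh, 79/27): 941 ÷ 2.9259 = 321.61 RPM
shaft II → shaft III (gear mesh, 124/14): 321.61 ÷ 8.8571 = 36.311 RPM
shaft III → shaft IV (belt, 362/395): 36.311 ÷ 0.91646 = 39.621 RPM
shaft IV → the wheel-head (internal gear, 149/46): 39.621 ÷ 3.2391 = 12.232 RPM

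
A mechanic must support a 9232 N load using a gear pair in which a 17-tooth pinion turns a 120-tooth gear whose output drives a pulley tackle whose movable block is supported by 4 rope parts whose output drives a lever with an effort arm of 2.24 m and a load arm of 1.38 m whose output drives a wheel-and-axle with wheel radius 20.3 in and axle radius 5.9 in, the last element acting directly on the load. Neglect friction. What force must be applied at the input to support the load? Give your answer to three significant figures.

Gear pair MA = 120/17 = 7.0588.
Block-and-tackle MA = number of supporting rope parts = 4.
Lever MA = effort arm / load arm = 2.24/1.38 = 1.6232.
Wheel-and-axle MA = R/r = 20.3/5.9 = 3.4407.
Combined ideal MA = 7.0588 × 4 × 1.6232 × 3.4407 = 157.69.
Effort = load / MA = 9232 / 157.69 = 58.545 N.

58.5 N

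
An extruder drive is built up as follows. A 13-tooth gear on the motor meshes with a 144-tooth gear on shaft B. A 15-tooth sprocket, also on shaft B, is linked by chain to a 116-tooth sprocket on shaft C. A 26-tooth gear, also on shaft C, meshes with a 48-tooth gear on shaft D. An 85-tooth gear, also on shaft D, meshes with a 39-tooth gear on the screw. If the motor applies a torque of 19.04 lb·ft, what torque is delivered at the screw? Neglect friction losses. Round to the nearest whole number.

gear mesh 144/13 = 11.077 → τ = 19.04·11.077 = 210.9 lb·ft
chain 116/15 = 7.7333 → τ = 210.9·7.7333 = 1631 lb·ft
gear mesh 48/26 = 1.8462 → τ = 1631·1.8462 = 3011.1 lb·ft
gear mesh 39/85 = 0.45882 → τ = 3011.1·0.45882 = 1381.5 lb·ft

1382 lb·ft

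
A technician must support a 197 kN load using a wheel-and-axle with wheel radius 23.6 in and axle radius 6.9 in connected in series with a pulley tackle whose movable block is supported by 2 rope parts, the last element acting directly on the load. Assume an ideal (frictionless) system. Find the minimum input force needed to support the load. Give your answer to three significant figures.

28.8 kN

Wheel-and-axle MA = R/r = 23.6/6.9 = 3.4203.
Block-and-tackle MA = number of supporting rope parts = 2.
Combined ideal MA = 3.4203 × 2 = 6.8406.
Effort = load / MA = 197 / 6.8406 = 28.799 kN.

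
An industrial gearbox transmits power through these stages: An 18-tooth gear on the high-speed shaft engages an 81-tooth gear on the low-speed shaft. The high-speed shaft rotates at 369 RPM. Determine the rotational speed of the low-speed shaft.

82 RPM

Gear mesh: ratio = 81/18 = 4.5, so the low-speed shaft turns at 369 / 4.5 = 82 RPM.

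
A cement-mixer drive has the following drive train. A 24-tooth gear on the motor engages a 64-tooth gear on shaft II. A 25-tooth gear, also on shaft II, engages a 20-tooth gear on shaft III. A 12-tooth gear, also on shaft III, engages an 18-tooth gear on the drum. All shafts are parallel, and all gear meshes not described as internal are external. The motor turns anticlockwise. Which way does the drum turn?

the motor → shaft II: external mesh, 1 reversal → CW.
shaft II → shaft III: external mesh, 1 reversal → CCW.
shaft III → the drum: external mesh, 1 reversal → CW.
3 reversals in total — an odd number — so the drum turns opposite to the motor.

clockwise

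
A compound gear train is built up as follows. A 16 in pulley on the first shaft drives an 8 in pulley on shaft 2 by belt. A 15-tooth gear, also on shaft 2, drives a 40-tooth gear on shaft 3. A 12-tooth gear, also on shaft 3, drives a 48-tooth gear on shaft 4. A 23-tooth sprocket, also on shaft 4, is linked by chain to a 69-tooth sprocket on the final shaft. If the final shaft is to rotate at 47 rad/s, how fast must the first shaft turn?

Overall ratio R = 0.5 × 2.6667 × 4 × 3 = 16.
Required input speed = output speed × R = 47 × 16 = 752 rad/s.

752 rad/s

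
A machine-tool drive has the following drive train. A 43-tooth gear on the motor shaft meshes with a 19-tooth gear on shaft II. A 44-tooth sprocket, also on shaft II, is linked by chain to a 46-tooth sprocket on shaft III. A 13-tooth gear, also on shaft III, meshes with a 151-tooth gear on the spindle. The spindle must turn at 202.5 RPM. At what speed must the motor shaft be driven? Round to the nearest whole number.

Overall ratio R = 0.44186 × 1.0455 × 11.615 = 5.3657.
Required input speed = output speed × R = 202.5 × 5.3657 = 1086.5 RPM.

1087 RPM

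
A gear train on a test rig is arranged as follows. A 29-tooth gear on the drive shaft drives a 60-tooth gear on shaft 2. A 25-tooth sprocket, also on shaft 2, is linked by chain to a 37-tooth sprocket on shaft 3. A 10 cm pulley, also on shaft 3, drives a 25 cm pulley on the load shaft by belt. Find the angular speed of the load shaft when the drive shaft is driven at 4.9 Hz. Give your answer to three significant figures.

Gear mesh: ratio = 60/29 = 2.069, so shaft 2 turns at 4.9 / 2.069 = 2.3683 Hz.
Chain: ratio = 37/25 = 1.48, so shaft 3 turns at 2.3683 / 1.48 = 1.6002 Hz.
Belt: ratio = 25/10 = 2.5, so the load shaft turns at 1.6002 / 2.5 = 0.64009 Hz.

0.640 Hz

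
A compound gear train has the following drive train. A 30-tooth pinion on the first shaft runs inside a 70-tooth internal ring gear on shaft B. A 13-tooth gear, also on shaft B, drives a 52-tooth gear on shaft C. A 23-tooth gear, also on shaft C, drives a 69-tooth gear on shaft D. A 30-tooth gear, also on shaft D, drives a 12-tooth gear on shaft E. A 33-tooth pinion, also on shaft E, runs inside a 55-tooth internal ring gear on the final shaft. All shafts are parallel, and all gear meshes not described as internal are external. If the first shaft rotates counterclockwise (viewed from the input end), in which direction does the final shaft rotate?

clockwise

the first shaft → shaft B: internal mesh, same direction → CCW.
shaft B → shaft C: external mesh, 1 reversal → CW.
shaft C → shaft D: external mesh, 1 reversal → CCW.
shaft D → shaft E: external mesh, 1 reversal → CW.
shaft E → the final shaft: internal mesh, same direction → CW.
3 reversals in total — an odd number — so the final shaft turns opposite to the first shaft.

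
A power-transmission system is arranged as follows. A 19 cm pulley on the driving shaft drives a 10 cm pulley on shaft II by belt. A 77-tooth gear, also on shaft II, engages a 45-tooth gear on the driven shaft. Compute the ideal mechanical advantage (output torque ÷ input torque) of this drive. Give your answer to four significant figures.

0.3076

Each stage contributes driven/driver: belt 10/19 = 0.52632, gear mesh 45/77 = 0.58442.
Overall: 0.52632 × 0.58442 = 0.30759.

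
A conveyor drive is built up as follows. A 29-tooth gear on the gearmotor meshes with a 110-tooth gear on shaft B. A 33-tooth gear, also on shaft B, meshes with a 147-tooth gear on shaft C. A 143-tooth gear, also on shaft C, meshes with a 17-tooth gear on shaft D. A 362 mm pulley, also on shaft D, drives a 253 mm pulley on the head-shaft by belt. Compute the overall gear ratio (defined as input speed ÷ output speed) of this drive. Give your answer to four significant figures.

1.404

Each stage contributes driven/driver: gear mesh 110/29 = 3.7931, gear mesh 147/33 = 4.4545, gear mesh 17/143 = 0.11888, belt 253/362 = 0.6989.
Overall: 3.7931 × 4.4545 × 0.11888 × 0.6989 = 1.4039.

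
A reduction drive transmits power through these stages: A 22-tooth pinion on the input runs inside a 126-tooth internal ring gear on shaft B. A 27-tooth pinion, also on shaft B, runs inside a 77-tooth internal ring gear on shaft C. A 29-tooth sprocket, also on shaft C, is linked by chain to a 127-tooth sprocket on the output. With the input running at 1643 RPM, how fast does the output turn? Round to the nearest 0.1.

23.0 RPM

internal gear 126/22 = 5.7273 → 1643/5.7273 = 286.87 RPM
internal gear 77/27 = 2.8519 → 286.87/2.8519 = 100.59 RPM
chain 127/29 = 4.3793 → 100.59/4.3793 = 22.97 RPM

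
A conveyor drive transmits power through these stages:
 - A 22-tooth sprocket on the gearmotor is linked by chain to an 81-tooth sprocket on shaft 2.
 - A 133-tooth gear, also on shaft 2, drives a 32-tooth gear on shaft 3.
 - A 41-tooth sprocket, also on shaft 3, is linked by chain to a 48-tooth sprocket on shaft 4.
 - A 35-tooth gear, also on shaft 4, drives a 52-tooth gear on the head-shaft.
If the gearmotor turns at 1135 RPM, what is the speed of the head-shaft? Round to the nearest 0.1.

736.6 RPM

the gearmotor → shaft 2 (chain, 81/22): 1135 ÷ 3.6818 = 308.27 RPM
shaft 2 → shaft 3 (gear mesh, 32/133): 308.27 ÷ 0.2406 = 1281.3 RPM
shaft 3 → shaft 4 (chain, 48/41): 1281.3 ÷ 1.1707 = 1094.4 RPM
shaft 4 → the head-shaft (gear mesh, 52/35): 1094.4 ÷ 1.4857 = 736.62 RPM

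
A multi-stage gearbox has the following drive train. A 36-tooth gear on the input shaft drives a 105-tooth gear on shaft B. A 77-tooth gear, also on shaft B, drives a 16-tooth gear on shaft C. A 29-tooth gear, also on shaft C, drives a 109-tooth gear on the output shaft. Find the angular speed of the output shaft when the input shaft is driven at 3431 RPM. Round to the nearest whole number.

the input shaft → shaft B (gear mesh, 105/36): 3431 ÷ 2.9167 = 1176.3 RPM
shaft B → shaft C (gear mesh, 16/77): 1176.3 ÷ 0.20779 = 5661.1 RPM
shaft C → the output shaft (gear mesh, 109/29): 5661.1 ÷ 3.7586 = 1506.2 RPM

1506 RPM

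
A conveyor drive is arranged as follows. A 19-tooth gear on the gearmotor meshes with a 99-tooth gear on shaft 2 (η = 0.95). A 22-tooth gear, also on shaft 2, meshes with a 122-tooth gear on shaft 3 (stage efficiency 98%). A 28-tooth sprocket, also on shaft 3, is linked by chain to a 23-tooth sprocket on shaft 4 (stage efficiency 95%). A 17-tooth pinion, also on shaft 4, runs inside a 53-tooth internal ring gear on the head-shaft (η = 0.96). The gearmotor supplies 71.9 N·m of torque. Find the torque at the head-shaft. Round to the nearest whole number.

4517 N·m

After the gear mesh (99/19): 71.9 × 5.2105 × 0.95 = 355.9 N·m
After the gear mesh (122/22): 355.9 × 5.5455 × 0.98 = 1934.2 N·m
After the chain (23/28): 1934.2 × 0.82143 × 0.95 = 1509.4 N·m
After the internal gear (53/17): 1509.4 × 3.1176 × 0.96 = 4517.4 N·m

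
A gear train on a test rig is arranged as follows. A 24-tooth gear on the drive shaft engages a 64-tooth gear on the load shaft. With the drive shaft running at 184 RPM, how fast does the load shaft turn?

69 RPM

Gear mesh: ratio = 64/24 = 2.6667, so the load shaft turns at 184 / 2.6667 = 69 RPM.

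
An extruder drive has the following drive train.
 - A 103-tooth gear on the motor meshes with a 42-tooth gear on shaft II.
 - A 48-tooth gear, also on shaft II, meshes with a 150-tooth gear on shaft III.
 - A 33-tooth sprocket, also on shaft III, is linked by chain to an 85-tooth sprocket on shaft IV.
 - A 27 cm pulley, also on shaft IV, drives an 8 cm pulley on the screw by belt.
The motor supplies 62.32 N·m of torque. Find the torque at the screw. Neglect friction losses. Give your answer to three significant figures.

60.6 N·m

gear mesh 42/103 = 0.40777 → τ = 62.32·0.40777 = 25.412 N·m
gear mesh 150/48 = 3.125 → τ = 25.412·3.125 = 79.413 N·m
chain 85/33 = 2.5758 → τ = 79.413·2.5758 = 204.55 N·m
belt 8/27 = 0.2963 → τ = 204.55·0.2963 = 60.607 N·m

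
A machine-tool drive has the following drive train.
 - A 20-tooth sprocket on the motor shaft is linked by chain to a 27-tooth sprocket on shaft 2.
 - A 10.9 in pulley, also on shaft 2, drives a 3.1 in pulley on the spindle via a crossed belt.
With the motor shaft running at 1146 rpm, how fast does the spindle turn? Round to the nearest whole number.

the motor shaft → shaft 2 (chain, 27/20): 1146 ÷ 1.35 = 848.89 rpm
shaft 2 → the spindle (belt, 3.1/10.9): 848.89 ÷ 0.2844 = 2984.8 rpm

2985 rpm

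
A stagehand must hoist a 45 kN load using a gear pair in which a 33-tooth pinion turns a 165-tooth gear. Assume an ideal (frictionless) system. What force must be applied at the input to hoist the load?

9 kN

Gear pair MA = 165/33 = 5.
Effort = load / MA = 45 / 5 = 9 kN.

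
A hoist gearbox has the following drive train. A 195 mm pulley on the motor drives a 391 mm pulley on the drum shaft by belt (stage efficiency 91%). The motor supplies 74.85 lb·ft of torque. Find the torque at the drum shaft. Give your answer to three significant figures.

After the belt (391/195): 74.85 × 2.0051 × 0.91 = 136.58 lb·ft

137 lb·ft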